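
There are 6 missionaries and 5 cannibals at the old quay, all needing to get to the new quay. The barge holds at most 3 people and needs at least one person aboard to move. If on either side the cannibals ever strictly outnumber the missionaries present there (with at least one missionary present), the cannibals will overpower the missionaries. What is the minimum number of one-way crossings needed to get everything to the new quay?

Counting alone: each trip to the new quay takes at most 3 across and each return brings at least 1 back, so after t trips out (and t−1 returns) at most 3t − (t−1) of the 11 are across; that first reaches 11 at t = 5, so at least 9 crossings are needed.
The plan below uses exactly 9 crossings, so it is optimal:
1. 3 cannibals → the new quay.  (the old quay: 6M 2C; the new quay: 0M 3C)
2. 1 cannibal ← the old quay.  (the old quay: 6M 3C; the new quay: 0M 2C)
3. 3 missionaries → the new quay.  (the old quay: 3M 3C; the new quay: 3M 2C)
4. 1 missionary ← the old quay.  (the old quay: 4M 3C; the new quay: 2M 2C)
5. 2 missionaries and 1 cannibal → the new quay.  (the old quay: 2M 2C; the new quay: 4M 3C)
6. 1 missionary ← the old quay.  (the old quay: 3M 2C; the new quay: 3M 3C)
7. 2 missionaries and 1 cannibal → the new quay.  (the old quay: 1M 1C; the new quay: 5M 4C)
8. 1 missionary ← the old quay.  (the old quay: 2M 1C; the new quay: 4M 4C)
9. 2 missionaries and 1 cannibal → the new quay.  (the old quay: 0M 0C; the new quay: 6M 5C)

9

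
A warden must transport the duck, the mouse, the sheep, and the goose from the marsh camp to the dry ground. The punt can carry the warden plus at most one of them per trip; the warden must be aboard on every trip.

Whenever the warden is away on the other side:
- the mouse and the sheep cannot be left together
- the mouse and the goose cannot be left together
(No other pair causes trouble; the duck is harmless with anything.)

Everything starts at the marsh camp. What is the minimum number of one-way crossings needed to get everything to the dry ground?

Counting alone: the warden can take at most 1 across per trip to the dry ground, so moving all 4 needs at least 4 loaded trips out, with a return between consecutive ones — at least 7 crossings.
The safety rule pushes this higher. Following every safe sequence of crossings, the most of the 4 that can be at the dry ground as the punt arrives there on crossing 7 is 3 — never all 4.
So no plan with fewer than 9 crossings exists, and this one achieves 9:
1. Warden goes to the dry ground with the mouse.  [the marsh camp: the duck, the goose, the sheep | the dry ground: the mouse]
2. Warden goes back to the marsh camp alone.  [the marsh camp: the duck, the goose, the sheep | the dry ground: the mouse]
3. Warden goes to the dry ground with the duck.  [the marsh camp: the goose, the sheep | the dry ground: the duck, the mouse]
4. Warden goes back to the marsh camp alone.  [the marsh camp: the goose, the sheep | the dry ground: the duck, the mouse]
5. Warden goes to the dry ground with the sheep.  [the marsh camp: the goose | the dry ground: the duck, the mouse, the sheep]
6. Warden goes back to the marsh camp with the mouse.  [the marsh camp: the goose, the mouse | the dry ground: the duck, the sheep]
7. Warden goes to the dry ground with the goose.  [the marsh camp: the mouse | the dry ground: the duck, the goose, the sheep]
8. Warden goes back to the marsh camp alone.  [the marsh camp: the mouse | the dry ground: the duck, the goose, the sheep]
9. Warden goes to the dry ground with the mouse.  [the marsh camp: — | the dry ground: the duck, the goose, the mouse, the sheep]

9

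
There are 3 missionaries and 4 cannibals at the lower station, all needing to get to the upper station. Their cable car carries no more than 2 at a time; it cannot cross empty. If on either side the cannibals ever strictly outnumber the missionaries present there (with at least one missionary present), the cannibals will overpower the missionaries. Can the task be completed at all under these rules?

No

The cannibals already outnumber the missionaries at the lower station before anyone moves, so the starting position itself is disallowed.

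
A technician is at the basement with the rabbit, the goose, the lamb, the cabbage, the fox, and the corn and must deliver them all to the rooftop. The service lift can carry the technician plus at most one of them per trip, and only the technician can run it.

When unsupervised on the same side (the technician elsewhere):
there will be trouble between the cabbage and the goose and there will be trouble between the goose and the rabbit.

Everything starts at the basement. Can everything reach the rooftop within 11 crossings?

Counting alone: the technician can take at most 1 across per trip to the rooftop, so moving all 6 needs at least 6 loaded trips out, with a return between consecutive ones — at least 11 crossings.
The safety rule pushes this higher. Following every safe sequence of crossings, the most of the 6 that can be at the rooftop as the service lift arrives there on crossing 11 is 5 — never all 6.
So the move cannot be finished within 11 crossings. (The shortest complete plan takes 13:)
1. Technician goes to the rooftop with the goose.  [the basement: the cabbage, the corn, the fox, the lamb, the rabbit | the rooftop: the goose]
2. Technician goes back to the basement alone.  [the basement: the cabbage, the corn, the fox, the lamb, the rabbit | the rooftop: the goose]
3. Technician goes to the rooftop with the rabbit.  [the basement: the cabbage, the corn, the fox, the lamb | the rooftop: the goose, the rabbit]
4. Technician goes back to the basement with the goose.  [the basement: the cabbage, the corn, the fox, the goose, the lamb | the rooftop: the rabbit]
5. Technician goes to the rooftop with the cabbage.  [the basement: the corn, the fox, the goose, the lamb | the rooftop: the cabbage, the rabbit]
6. Technician goes back to the basement alone.  [the basement: the corn, the fox, the goose, the lamb | the rooftop: the cabbage, the rabbit]
7. Technician goes to the rooftop with the lamb.  [the basement: the corn, the fox, the goose | the rooftop: the cabbage, the lamb, the rabbit]
8. Technician goes back to the basement alone.  [the basement: the corn, the fox, the goose | the rooftop: the cabbage, the lamb, the rabbit]
9. Technician goes to the rooftop with the fox.  [the basement: the corn, the goose | the rooftop: the cabbage, the fox, the lamb, the rabbit]
10. Technician goes back to the basement alone.  [the basement: the corn, the goose | the rooftop: the cabbage, the fox, the lamb, the rabbit]
11. Technician goes to the rooftop with the corn.  [the basement: the goose | the rooftop: the cabbage, the corn, the fox, the lamb, the rabbit]
12. Technician goes back to the basement alone.  [the basement: the goose | the rooftop: the cabbage, the corn, the fox, the lamb, the rabbit]
13. Technician goes to the rooftop with the goose.  [the basement: — | the rooftop: the cabbage, the corn, the fox, the goose, the lamb, the rabbit]

No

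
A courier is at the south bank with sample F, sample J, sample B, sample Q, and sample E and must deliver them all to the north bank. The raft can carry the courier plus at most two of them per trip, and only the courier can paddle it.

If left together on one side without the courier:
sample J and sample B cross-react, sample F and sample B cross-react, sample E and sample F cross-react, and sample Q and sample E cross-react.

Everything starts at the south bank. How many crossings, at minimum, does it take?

7

Counting alone: the courier can take at most 2 across per trip to the north bank, so moving all 5 needs at least 3 loaded trips out, with a return between consecutive ones — at least 5 crossings.
The safety rule pushes this higher. Following every safe sequence of crossings, the most of the 5 that can be at the north bank as the raft arrives there on crossing 5 is 4 — never all 5.
So no plan with fewer than 7 crossings exists, and this one achieves 7:
1. Courier goes to the north bank with sample B and sample E.
2. Courier goes back to the south bank alone.
3. Courier goes to the north bank with sample F.
4. Courier goes back to the south bank with sample B and sample E.
5. Courier goes to the north bank with sample J and sample Q.
6. Courier goes back to the south bank alone.
7. Courier goes to the north bank with sample B and sample E.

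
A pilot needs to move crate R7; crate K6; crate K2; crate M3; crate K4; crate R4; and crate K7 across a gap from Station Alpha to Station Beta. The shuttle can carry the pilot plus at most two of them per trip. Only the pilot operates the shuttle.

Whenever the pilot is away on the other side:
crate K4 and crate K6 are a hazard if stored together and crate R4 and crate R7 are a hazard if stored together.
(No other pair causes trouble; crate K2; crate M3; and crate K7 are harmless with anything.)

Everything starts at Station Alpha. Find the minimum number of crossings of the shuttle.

7

Counting alone: the pilot can take at most 2 across per trip to Station Beta, so moving all 7 needs at least 4 loaded trips out, with a return between consecutive ones — at least 7 crossings.
The plan below uses exactly 7 crossings, so it is optimal:
1. Pilot goes to Station Beta with crate K6 and crate R7.  [Station Alpha: crate K2, crate K4, crate K7, crate M3, crate R4 | Station Beta: crate K6, crate R7]
2. Pilot goes back to Station Alpha alone.  [Station Alpha: crate K2, crate K4, crate K7, crate M3, crate R4 | Station Beta: crate K6, crate R7]
3. Pilot goes to Station Beta with crate K2.  [Station Alpha: crate K4, crate K7, crate M3, crate R4 | Station Beta: crate K2, crate K6, crate R7]
4. Pilot goes back to Station Alpha alone.  [Station Alpha: crate K4, crate K7, crate M3, crate R4 | Station Beta: crate K2, crate K6, crate R7]
5. Pilot goes to Station Beta with crate K7 and crate M3.  [Station Alpha: crate K4, crate R4 | Station Beta: crate K2, crate K6, crate K7, crate M3, crate R7]
6. Pilot goes back to Station Alpha alone.  [Station Alpha: crate K4, crate R4 | Station Beta: crate K2, crate K6, crate K7, crate M3, crate R7]
7. Pilot goes to Station Beta with crate K4 and crate R4.  [Station Alpha: — | Station Beta: crate K2, crate K4, crate K6, crate K7, crate M3, crate R4, crate R7]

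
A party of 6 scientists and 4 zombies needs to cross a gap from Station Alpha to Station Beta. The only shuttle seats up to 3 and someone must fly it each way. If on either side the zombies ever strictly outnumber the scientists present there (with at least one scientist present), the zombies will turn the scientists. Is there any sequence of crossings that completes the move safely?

Yes

1. 2 zombies → Station Beta.  (Station Alpha: 6S 2Z; Station Beta: 0S 2Z)
2. 1 zombie ← Station Alpha.  (Station Alpha: 6S 3Z; Station Beta: 0S 1Z)
3. 3 zombies → Station Beta.  (Station Alpha: 6S 0Z; Station Beta: 0S 4Z)
4. 1 zombie ← Station Alpha.  (Station Alpha: 6S 1Z; Station Beta: 0S 3Z)
5. 3 scientists → Station Beta.  (Station Alpha: 3S 1Z; Station Beta: 3S 3Z)
6. 1 zombie ← Station Alpha.  (Station Alpha: 3S 2Z; Station Beta: 3S 2Z)
7. 1 scientist and 2 zombies → Station Beta.  (Station Alpha: 2S 0Z; Station Beta: 4S 4Z)
8. 1 zombie ← Station Alpha.  (Station Alpha: 2S 1Z; Station Beta: 4S 3Z)
9. 2 scientists and 1 zombie → Station Beta.  (Station Alpha: 0S 0Z; Station Beta: 6S 4Z)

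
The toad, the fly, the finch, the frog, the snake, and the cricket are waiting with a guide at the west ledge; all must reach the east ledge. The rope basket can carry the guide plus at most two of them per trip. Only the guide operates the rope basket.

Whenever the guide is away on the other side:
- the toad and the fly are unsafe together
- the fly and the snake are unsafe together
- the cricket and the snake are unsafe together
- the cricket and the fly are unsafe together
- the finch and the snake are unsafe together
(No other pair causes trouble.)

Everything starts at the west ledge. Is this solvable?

Yes

1. Guide goes to the east ledge with the fly and the snake.
2. Guide goes back to the west ledge with the fly.
3. Guide goes to the east ledge with the fly and the toad.
4. Guide goes back to the west ledge with the fly.
5. Guide goes to the east ledge with the fly and the frog.
6. Guide goes back to the west ledge with the fly.
7. Guide goes to the east ledge with the cricket and the finch.
8. Guide goes back to the west ledge with the snake.
9. Guide goes to the east ledge with the fly and the snake.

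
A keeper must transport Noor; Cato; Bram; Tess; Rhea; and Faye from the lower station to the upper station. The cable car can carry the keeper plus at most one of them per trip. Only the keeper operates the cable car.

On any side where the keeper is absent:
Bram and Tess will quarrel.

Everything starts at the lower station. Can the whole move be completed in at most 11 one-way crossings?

Yes — this plan uses 11 crossings (≤ 11):
1. Keeper goes to the upper station with Bram.  [the lower station: Cato, Faye, Noor, Rhea, Tess | the upper station: Bram]
2. Keeper goes back to the lower station alone.  [the lower station: Cato, Faye, Noor, Rhea, Tess | the upper station: Bram]
3. Keeper goes to the upper station with Noor.  [the lower station: Cato, Faye, Rhea, Tess | the upper station: Bram, Noor]
4. Keeper goes back to the lower station alone.  [the lower station: Cato, Faye, Rhea, Tess | the upper station: Bram, Noor]
5. Keeper goes to the upper station with Cato.  [the lower station: Faye, Rhea, Tess | the upper station: Bram, Cato, Noor]
6. Keeper goes back to the lower station alone.  [the lower station: Faye, Rhea, Tess | the upper station: Bram, Cato, Noor]
7. Keeper goes to the upper station with Rhea.  [the lower station: Faye, Tess | the upper station: Bram, Cato, Noor, Rhea]
8. Keeper goes back to the lower station alone.  [the lower station: Faye, Tess | the upper station: Bram, Cato, Noor, Rhea]
9. Keeper goes to the upper station with Faye.  [the lower station: Tess | the upper station: Bram, Cato, Faye, Noor, Rhea]
10. Keeper goes back to the lower station alone.  [the lower station: Tess | the upper station: Bram, Cato, Faye, Noor, Rhea]
11. Keeper goes to the upper station with Tess.  [the lower station: — | the upper station: Bram, Cato, Faye, Noor, Rhea, Tess]

Yes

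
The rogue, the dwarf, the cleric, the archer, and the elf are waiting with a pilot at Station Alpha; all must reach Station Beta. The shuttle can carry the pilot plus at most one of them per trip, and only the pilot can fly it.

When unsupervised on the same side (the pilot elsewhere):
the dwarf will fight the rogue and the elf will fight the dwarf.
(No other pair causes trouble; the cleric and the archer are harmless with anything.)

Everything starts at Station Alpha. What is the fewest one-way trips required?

11

Counting alone: the pilot can take at most 1 across per trip to Station Beta, so moving all 5 needs at least 5 loaded trips out, with a return between consecutive ones — at least 9 crossings.
The safety rule pushes this higher. Following every safe sequence of crossings, the most of the 5 that can be at Station Beta as the shuttle arrives there on crossing 9 is 4 — never all 5.
So no plan with fewer than 11 crossings exists, and this one achieves 11:
1. Pilot goes to Station Beta with the dwarf.
2. Pilot goes back to Station Alpha alone.
3. Pilot goes to Station Beta with the rogue.
4. Pilot goes back to Station Alpha with the dwarf.
5. Pilot goes to Station Beta with the elf.
6. Pilot goes back to Station Alpha alone.
7. Pilot goes to Station Beta with the cleric.
8. Pilot goes back to Station Alpha alone.
9. Pilot goes to Station Beta with the archer.
10. Pilot goes back to Station Alpha alone.
11. Pilot goes to Station Beta with the dwarf.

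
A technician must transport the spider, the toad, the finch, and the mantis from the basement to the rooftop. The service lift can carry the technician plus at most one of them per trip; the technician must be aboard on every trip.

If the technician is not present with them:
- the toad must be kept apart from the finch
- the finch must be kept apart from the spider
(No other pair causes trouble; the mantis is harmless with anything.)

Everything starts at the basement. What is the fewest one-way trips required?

Counting alone: the technician can take at most 1 across per trip to the rooftop, so moving all 4 needs at least 4 loaded trips out, with a return between consecutive ones — at least 7 crossings.
The safety rule pushes this higher. Following every safe sequence of crossings, the most of the 4 that can be at the rooftop as the service lift arrives there on crossing 7 is 3 — never all 4.
So no plan with fewer than 9 crossings exists, and this one achieves 9:
1. Technician goes to the rooftop with the finch.
2. Technician goes back to the basement alone.
3. Technician goes to the rooftop with the spider.
4. Technician goes back to the basement with the finch.
5. Technician goes to the rooftop with the toad.
6. Technician goes back to the basement alone.
7. Technician goes to the rooftop with the mantis.
8. Technician goes back to the basement alone.
9. Technician goes to the rooftop with the finch.

9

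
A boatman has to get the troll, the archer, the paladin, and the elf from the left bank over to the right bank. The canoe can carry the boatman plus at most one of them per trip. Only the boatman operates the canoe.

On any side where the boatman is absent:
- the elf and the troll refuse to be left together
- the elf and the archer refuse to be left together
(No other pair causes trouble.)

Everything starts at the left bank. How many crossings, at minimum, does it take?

9

Counting alone: the boatman can take at most 1 across per trip to the right bank, so moving all 4 needs at least 4 loaded trips out, with a return between consecutive ones — at least 7 crossings.
The safety rule pushes this higher. Following every safe sequence of crossings, the most of the 4 that can be at the right bank as the canoe arrives there on crossing 7 is 3 — never all 4.
So no plan with fewer than 9 crossings exists, and this one achieves 9:
1. Boatman goes to the right bank with the elf.  [the left bank: the archer, the paladin, the troll | the right bank: the elf]
2. Boatman goes back to the left bank alone.  [the left bank: the archer, the paladin, the troll | the right bank: the elf]
3. Boatman goes to the right bank with the troll.  [the left bank: the archer, the paladin | the right bank: the elf, the troll]
4. Boatman goes back to the left bank with the elf.  [the left bank: the archer, the elf, the paladin | the right bank: the troll]
5. Boatman goes to the right bank with the archer.  [the left bank: the elf, the paladin | the right bank: the archer, the troll]
6. Boatman goes back to the left bank alone.  [the left bank: the elf, the paladin | the right bank: the archer, the troll]
7. Boatman goes to the right bank with the paladin.  [the left bank: the elf | the right bank: the archer, the paladin, the troll]
8. Boatman goes back to the left bank alone.  [the left bank: the elf | the right bank: the archer, the paladin, the troll]
9. Boatman goes to the right bank with the elf.  [the left bank: — | the right bank: the archer, the elf, the paladin, the troll]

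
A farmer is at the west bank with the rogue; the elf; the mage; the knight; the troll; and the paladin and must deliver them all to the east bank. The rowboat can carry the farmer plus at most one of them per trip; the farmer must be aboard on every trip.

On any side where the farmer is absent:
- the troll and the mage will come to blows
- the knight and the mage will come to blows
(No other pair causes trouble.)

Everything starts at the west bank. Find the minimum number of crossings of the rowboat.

13

Counting alone: the farmer can take at most 1 across per trip to the east bank, so moving all 6 needs at least 6 loaded trips out, with a return between consecutive ones — at least 11 crossings.
The safety rule pushes this higher. Following every safe sequence of crossings, the most of the 6 that can be at the east bank as the rowboat arrives there on crossing 11 is 5 — never all 6.
So no plan with fewer than 13 crossings exists, and this one achieves 13:
1. Farmer goes to the east bank with the mage.  [the west bank: the elf, the knight, the paladin, the rogue, the troll | the east bank: the mage]
2. Farmer goes back to the west bank alone.  [the west bank: the elf, the knight, the paladin, the rogue, the troll | the east bank: the mage]
3. Farmer goes to the east bank with the rogue.  [the west bank: the elf, the knight, the paladin, the troll | the east bank: the mage, the rogue]
4. Farmer goes back to the west bank alone.  [the west bank: the elf, the knight, the paladin, the troll | the east bank: the mage, the rogue]
5. Farmer goes to the east bank with the elf.  [the west bank: the knight, the paladin, the troll | the east bank: the elf, the mage, the rogue]
6. Farmer goes back to the west bank alone.  [the west bank: the knight, the paladin, the troll | the east bank: the elf, the mage, the rogue]
7. Farmer goes to the east bank with the knight.  [the west bank: the paladin, the troll | the east bank: the elf, the knight, the mage, the rogue]
8. Farmer goes back to the west bank with the mage.  [the west bank: the mage, the paladin, the troll | the east bank: the elf, the knight, the rogue]
9. Farmer goes to the east bank with the troll.  [the west bank: the mage, the paladin | the east bank: the elf, the knight, the rogue, the troll]
10. Farmer goes back to the west bank alone.  [the west bank: the mage, the paladin | the east bank: the elf, the knight, the rogue, the troll]
11. Farmer goes to the east bank with the paladin.  [the west bank: the mage | the east bank: the elf, the knight, the paladin, the rogue, the troll]
12. Farmer goes back to the west bank alone.  [the west bank: the mage | the east bank: the elf, the knight, the paladin, the rogue, the troll]
13. Farmer goes to the east bank with the mage.  [the west bank: — | the east bank: the elf, the knight, the mage, the paladin, the rogue, the troll]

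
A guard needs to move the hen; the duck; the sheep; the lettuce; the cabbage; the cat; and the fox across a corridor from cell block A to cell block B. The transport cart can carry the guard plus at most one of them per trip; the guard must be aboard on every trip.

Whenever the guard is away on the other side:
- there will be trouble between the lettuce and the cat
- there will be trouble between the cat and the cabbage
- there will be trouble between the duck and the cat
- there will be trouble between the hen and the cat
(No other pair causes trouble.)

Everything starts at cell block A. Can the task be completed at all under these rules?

Following every safe sequence of crossings from the start, the most of the 7 that can be at cell block B as the transport cart arrives there on crossings 1, 3, 5, 7 is 1, 2, 3, 4 respectively; the best ever achieved is 4 of 7.
From crossing 9 on, no configuration arises that was not already reachable earlier: only 44 distinct safe configurations (who is on which side, and where the transport cart is) can ever be reached, none of them has everyone across, and every continuation just revisits them. So no valid plan exists.

No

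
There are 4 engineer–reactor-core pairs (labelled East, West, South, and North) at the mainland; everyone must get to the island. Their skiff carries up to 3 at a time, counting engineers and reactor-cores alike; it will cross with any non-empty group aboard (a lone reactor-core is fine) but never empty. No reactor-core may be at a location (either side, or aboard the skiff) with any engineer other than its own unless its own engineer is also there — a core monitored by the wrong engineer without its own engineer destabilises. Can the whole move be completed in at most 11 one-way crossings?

Yes — this plan uses 9 crossings (≤ 11):
1. engineer East and reactor-core East cross → the island.
2. engineer East crosses ← the mainland.
3. engineer East, engineer West, and reactor-core West cross → the island.
4. engineer East and reactor-core East cross ← the mainland.
5. engineer East, engineer North, and engineer South cross → the island.
6. reactor-core West crosses ← the mainland.
7. reactor-core East and reactor-core West cross → the island.
8. reactor-core East crosses ← the mainland.
9. reactor-core East, reactor-core North, and reactor-core South cross → the island.

Yes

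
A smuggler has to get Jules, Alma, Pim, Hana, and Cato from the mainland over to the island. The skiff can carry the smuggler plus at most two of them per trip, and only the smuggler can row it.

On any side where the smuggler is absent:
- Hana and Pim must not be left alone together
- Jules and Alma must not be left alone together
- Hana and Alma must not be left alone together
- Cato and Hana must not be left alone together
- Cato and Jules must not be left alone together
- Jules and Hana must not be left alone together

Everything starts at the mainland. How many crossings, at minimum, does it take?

Counting alone: the smuggler can take at most 2 across per trip to the island, so moving all 5 needs at least 3 loaded trips out, with a return between consecutive ones — at least 5 crossings.
The safety rule pushes this higher. Following every safe sequence of crossings, the most of the 5 that can be at the island as the skiff arrives there on crossing 5 is 4 — never all 5.
So no plan with fewer than 7 crossings exists, and this one achieves 7:
1. Smuggler goes to the island with Hana and Jules.
2. Smuggler goes back to the mainland with Jules.
3. Smuggler goes to the island with Jules and Pim.
4. Smuggler goes back to the mainland with Hana.
5. Smuggler goes to the island with Alma and Cato.
6. Smuggler goes back to the mainland with Jules.
7. Smuggler goes to the island with Hana and Jules.

7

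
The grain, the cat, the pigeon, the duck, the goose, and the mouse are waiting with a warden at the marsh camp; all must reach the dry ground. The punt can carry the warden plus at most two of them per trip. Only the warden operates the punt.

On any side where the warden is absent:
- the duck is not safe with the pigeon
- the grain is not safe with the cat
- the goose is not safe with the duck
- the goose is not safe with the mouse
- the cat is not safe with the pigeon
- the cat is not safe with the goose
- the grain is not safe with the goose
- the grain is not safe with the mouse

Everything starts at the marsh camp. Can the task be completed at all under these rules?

Whatever the first load, the items left behind include a forbidden pair without the warden. No opening move is safe, so no plan exists.

No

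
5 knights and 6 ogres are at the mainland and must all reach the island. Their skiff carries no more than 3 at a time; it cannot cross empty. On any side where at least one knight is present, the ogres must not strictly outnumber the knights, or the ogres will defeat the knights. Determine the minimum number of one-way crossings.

impossible

The ogres already outnumber the knights at the mainland before anyone moves, so the starting position itself is disallowed.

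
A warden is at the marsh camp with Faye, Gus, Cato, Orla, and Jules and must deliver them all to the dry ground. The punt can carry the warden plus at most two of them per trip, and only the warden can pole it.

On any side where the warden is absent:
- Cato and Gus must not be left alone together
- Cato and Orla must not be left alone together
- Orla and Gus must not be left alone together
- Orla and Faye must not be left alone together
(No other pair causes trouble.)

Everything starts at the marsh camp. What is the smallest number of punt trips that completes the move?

7

Counting alone: the warden can take at most 2 across per trip to the dry ground, so moving all 5 needs at least 3 loaded trips out, with a return between consecutive ones — at least 5 crossings.
The safety rule pushes this higher. Following every safe sequence of crossings, the most of the 5 that can be at the dry ground as the punt arrives there on crossing 5 is 4 — never all 5.
So no plan with fewer than 7 crossings exists, and this one achieves 7:
1. Warden goes to the dry ground with Gus and Orla.  [the marsh camp: Cato, Faye, Jules | the dry ground: Gus, Orla]
2. Warden goes back to the marsh camp with Gus.  [the marsh camp: Cato, Faye, Gus, Jules | the dry ground: Orla]
3. Warden goes to the dry ground with Faye and Gus.  [the marsh camp: Cato, Jules | the dry ground: Faye, Gus, Orla]
4. Warden goes back to the marsh camp with Orla.  [the marsh camp: Cato, Jules, Orla | the dry ground: Faye, Gus]
5. Warden goes to the dry ground with Cato and Jules.  [the marsh camp: Orla | the dry ground: Cato, Faye, Gus, Jules]
6. Warden goes back to the marsh camp with Gus.  [the marsh camp: Gus, Orla | the dry ground: Cato, Faye, Jules]
7. Warden goes to the dry ground with Gus and Orla.  [the marsh camp: — | the dry ground: Cato, Faye, Gus, Jules, Orla]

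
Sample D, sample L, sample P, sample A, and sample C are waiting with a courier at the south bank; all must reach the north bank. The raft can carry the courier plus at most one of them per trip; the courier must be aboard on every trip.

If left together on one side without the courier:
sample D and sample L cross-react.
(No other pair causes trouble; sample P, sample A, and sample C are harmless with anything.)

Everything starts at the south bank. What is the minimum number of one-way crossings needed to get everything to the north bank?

9

Counting alone: the courier can take at most 1 across per trip to the north bank, so moving all 5 needs at least 5 loaded trips out, with a return between consecutive ones — at least 9 crossings.
The plan below uses exactly 9 crossings, so it is optimal:
1. Courier goes to the north bank with sample D.  [the south bank: sample A, sample C, sample L, sample P | the north bank: sample D]
2. Courier goes back to the south bank alone.  [the south bank: sample A, sample C, sample L, sample P | the north bank: sample D]
3. Courier goes to the north bank with sample P.  [the south bank: sample A, sample C, sample L | the north bank: sample D, sample P]
4. Courier goes back to the south bank alone.  [the south bank: sample A, sample C, sample L | the north bank: sample D, sample P]
5. Courier goes to the north bank with sample A.  [the south bank: sample C, sample L | the north bank: sample A, sample D, sample P]
6. Courier goes back to the south bank alone.  [the south bank: sample C, sample L | the north bank: sample A, sample D, sample P]
7. Courier goes to the north bank with sample C.  [the south bank: sample L | the north bank: sample A, sample C, sample D, sample P]
8. Courier goes back to the south bank alone.  [the south bank: sample L | the north bank: sample A, sample C, sample D, sample P]
9. Courier goes to the north bank with sample L.  [the south bank: — | the north bank: sample A, sample C, sample D, sample L, sample P]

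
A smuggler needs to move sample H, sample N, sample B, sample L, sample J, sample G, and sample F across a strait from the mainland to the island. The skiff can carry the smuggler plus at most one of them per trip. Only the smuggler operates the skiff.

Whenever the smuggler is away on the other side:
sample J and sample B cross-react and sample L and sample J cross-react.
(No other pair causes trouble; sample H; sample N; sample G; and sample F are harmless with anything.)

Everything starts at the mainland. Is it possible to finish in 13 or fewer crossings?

No

Counting alone: the smuggler can take at most 1 across per trip to the island, so moving all 7 needs at least 7 loaded trips out, with a return between consecutive ones — at least 13 crossings.
The safety rule pushes this higher. Following every safe sequence of crossings, the most of the 7 that can be at the island as the skiff arrives there on crossing 13 is 6 — never all 7.
So the move cannot be finished within 13 crossings. (The shortest complete plan takes 15:)
1. Smuggler goes to the island with sample J.
2. Smuggler goes back to the mainland alone.
3. Smuggler goes to the island with sample H.
4. Smuggler goes back to the mainland alone.
5. Smuggler goes to the island with sample N.
6. Smuggler goes back to the mainland alone.
7. Smuggler goes to the island with sample B.
8. Smuggler goes back to the mainland with sample J.
9. Smuggler goes to the island with sample L.
10. Smuggler goes back to the mainland alone.
11. Smuggler goes to the island with sample G.
12. Smuggler goes back to the mainland alone.
13. Smuggler goes to the island with sample F.
14. Smuggler goes back to the mainland alone.
15. Smuggler goes to the island with sample J.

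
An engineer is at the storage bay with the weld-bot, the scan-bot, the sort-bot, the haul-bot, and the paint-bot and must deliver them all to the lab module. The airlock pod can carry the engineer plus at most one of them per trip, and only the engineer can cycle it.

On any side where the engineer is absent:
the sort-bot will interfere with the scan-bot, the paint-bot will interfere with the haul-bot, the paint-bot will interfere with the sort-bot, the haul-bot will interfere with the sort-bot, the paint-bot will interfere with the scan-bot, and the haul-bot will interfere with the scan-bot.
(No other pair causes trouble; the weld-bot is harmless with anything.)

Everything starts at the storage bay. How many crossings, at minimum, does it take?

impossible

Whatever the first load, the items left behind include a forbidden pair without the engineer. No opening move is safe, so no plan exists.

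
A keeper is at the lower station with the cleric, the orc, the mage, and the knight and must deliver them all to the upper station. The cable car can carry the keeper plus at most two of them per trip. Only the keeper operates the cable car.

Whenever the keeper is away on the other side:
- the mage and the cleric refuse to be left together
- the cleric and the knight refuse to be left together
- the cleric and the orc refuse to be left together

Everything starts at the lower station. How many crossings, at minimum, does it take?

5

Counting alone: the keeper can take at most 2 across per trip to the upper station, so moving all 4 needs at least 2 loaded trips out, with a return between consecutive ones — at least 3 crossings.
The safety rule pushes this higher. Following every safe sequence of crossings, the most of the 4 that can be at the upper station as the cable car arrives there on crossing 3 is 3 — never all 4.
So no plan with fewer than 5 crossings exists, and this one achieves 5:
1. Keeper goes to the upper station with the cleric.  [the lower station: the knight, the mage, the orc | the upper station: the cleric]
2. Keeper goes back to the lower station alone.  [the lower station: the knight, the mage, the orc | the upper station: the cleric]
3. Keeper goes to the upper station with the mage and the orc.  [the lower station: the knight | the upper station: the cleric, the mage, the orc]
4. Keeper goes back to the lower station with the cleric.  [the lower station: the cleric, the knight | the upper station: the mage, the orc]
5. Keeper goes to the upper station with the cleric and the knight.  [the lower station: — | the upper station: the cleric, the knight, the mage, the orc]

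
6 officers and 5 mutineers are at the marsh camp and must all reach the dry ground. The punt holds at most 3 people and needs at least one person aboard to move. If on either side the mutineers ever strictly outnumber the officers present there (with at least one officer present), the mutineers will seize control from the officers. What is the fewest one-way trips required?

Counting alone: each trip to the dry ground takes at most 3 across and each return brings at least 1 back, so after t trips out (and t−1 returns) at most 3t − (t−1) of the 11 are across; that first reaches 11 at t = 5, so at least 9 crossings are needed.
The plan below uses exactly 9 crossings, so it is optimal:
1. 3 mutineers → the dry ground.  (the marsh camp: 6O 2M; the dry ground: 0O 3M)
2. 1 mutineer ← the marsh camp.  (the marsh camp: 6O 3M; the dry ground: 0O 2M)
3. 3 officers → the dry ground.  (the marsh camp: 3O 3M; the dry ground: 3O 2M)
4. 1 officer ← the marsh camp.  (the marsh camp: 4O 3M; the dry ground: 2O 2M)
5. 2 officers and 1 mutineer → the dry ground.  (the marsh camp: 2O 2M; the dry ground: 4O 3M)
6. 1 officer ← the marsh camp.  (the marsh camp: 3O 2M; the dry ground: 3O 3M)
7. 2 officers and 1 mutineer → the dry ground.  (the marsh camp: 1O 1M; the dry ground: 5O 4M)
8. 1 officer ← the marsh camp.  (the marsh camp: 2O 1M; the dry ground: 4O 4M)
9. 2 officers and 1 mutineer → the dry ground.  (the marsh camp: 0O 0M; the dry ground: 6O 5M)

9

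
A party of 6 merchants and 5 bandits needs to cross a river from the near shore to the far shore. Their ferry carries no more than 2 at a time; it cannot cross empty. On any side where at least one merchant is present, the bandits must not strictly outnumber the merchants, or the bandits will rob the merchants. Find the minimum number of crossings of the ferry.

Counting alone: each trip to the far shore takes at most 2 across and each return brings at least 1 back, so after t trips out (and t−1 returns) at most 2t − (t−1) of the 11 are across; that first reaches 11 at t = 10, so at least 19 crossings are needed.
The plan below uses exactly 19 crossings, so it is optimal:
1. 2 bandits → the far shore.  (the near shore: 6M 3B; the far shore: 0M 2B)
2. 1 bandit ← the near shore.  (the near shore: 6M 4B; the far shore: 0M 1B)
3. 2 bandits → the far shore.  (the near shore: 6M 2B; the far shore: 0M 3B)
4. 1 bandit ← the near shore.  (the near shore: 6M 3B; the far shore: 0M 2B)
5. 2 merchants → the far shore.  (the near shore: 4M 3B; the far shore: 2M 2B)
6. 1 bandit ← the near shore.  (the near shore: 4M 4B; the far shore: 2M 1B)
7. 1 merchant and 1 bandit → the far shore.  (the near shore: 3M 3B; the far shore: 3M 2B)
8. 1 merchant ← the near shore.  (the near shore: 4M 3B; the far shore: 2M 2B)
9. 1 merchant and 1 bandit → the far shore.  (the near shore: 3M 2B; the far shore: 3M 3B)
10. 1 bandit ← the near shore.  (the near shore: 3M 3B; the far shore: 3M 2B)
11. 1 merchant and 1 bandit → the far shore.  (the near shore: 2M 2B; the far shore: 4M 3B)
12. 1 merchant ← the near shore.  (the near shore: 3M 2B; the far shore: 3M 3B)
13. 1 merchant and 1 bandit → the far shore.  (the near shore: 2M 1B; the far shore: 4M 4B)
14. 1 bandit ← the near shore.  (the near shore: 2M 2B; the far shore: 4M 3B)
15. 1 merchant and 1 bandit → the far shore.  (the near shore: 1M 1B; the far shore: 5M 4B)
16. 1 merchant ← the near shore.  (the near shore: 2M 1B; the far shore: 4M 4B)
17. 1 merchant and 1 bandit → the far shore.  (the near shore: 1M 0B; the far shore: 5M 5B)
18. 1 bandit ← the near shore.  (the near shore: 1M 1B; the far shore: 5M 4B)
19. 1 merchant and 1 bandit → the far shore.  (the near shore: 0M 0B; the far shore: 6M 5B)

19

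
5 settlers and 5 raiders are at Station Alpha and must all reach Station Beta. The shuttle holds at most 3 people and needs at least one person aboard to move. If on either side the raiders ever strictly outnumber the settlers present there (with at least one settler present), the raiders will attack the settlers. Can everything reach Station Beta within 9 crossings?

No

Counting alone: each trip to Station Beta takes at most 3 across and each return brings at least 1 back, so after t trips out (and t−1 returns) at most 3t − (t−1) of the 10 are across; that first reaches 10 at t = 5, so at least 9 crossings are needed.
The safety rule pushes this higher. Following every safe sequence of crossings, the most of the 10 that can be at Station Beta as the shuttle arrives there on crossing 9 is 9 — never all 10.
So the move cannot be finished within 9 crossings. (The shortest complete plan takes 11:)
1. 2 raiders → Station Beta.  (Station Alpha: 5S 3R; Station Beta: 0S 2R)
2. 1 raider ← Station Alpha.  (Station Alpha: 5S 4R; Station Beta: 0S 1R)
3. 3 raiders → Station Beta.  (Station Alpha: 5S 1R; Station Beta: 0S 4R)
4. 1 raider ← Station Alpha.  (Station Alpha: 5S 2R; Station Beta: 0S 3R)
5. 3 settlers → Station Beta.  (Station Alpha: 2S 2R; Station Beta: 3S 3R)
6. 1 settler and 1 raider ← Station Alpha.  (Station Alpha: 3S 3R; Station Beta: 2S 2R)
7. 3 settlers → Station Beta.  (Station Alpha: 0S 3R; Station Beta: 5S 2R)
8. 1 raider ← Station Alpha.  (Station Alpha: 0S 4R; Station Beta: 5S 1R)
9. 2 raiders → Station Beta.  (Station Alpha: 0S 2R; Station Beta: 5S 3R)
10. 1 raider ← Station Alpha.  (Station Alpha: 0S 3R; Station Beta: 5S 2R)
11. 3 raiders → Station Beta.  (Station Alpha: 0S 0R; Station Beta: 5S 5R)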